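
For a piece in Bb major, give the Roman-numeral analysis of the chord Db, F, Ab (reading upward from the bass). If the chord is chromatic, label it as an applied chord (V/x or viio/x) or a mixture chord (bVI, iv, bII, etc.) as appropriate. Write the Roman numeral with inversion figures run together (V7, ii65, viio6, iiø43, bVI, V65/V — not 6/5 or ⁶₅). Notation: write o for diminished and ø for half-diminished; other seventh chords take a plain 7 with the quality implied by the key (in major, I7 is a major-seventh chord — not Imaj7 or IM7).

Stacked in thirds the chord is Db-F-Ab: a major triad on Db.
Db is the lowered third degree of Bb major (diatonic 3 would be D). This is a major triad on the lowered third degree, borrowed from the parallel minor.

bIII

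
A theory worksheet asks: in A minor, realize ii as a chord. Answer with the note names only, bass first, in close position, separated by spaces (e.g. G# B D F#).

B D F#

ii is the minor supertonic, borrowed from the parallel major (the Dorian ii). In A minor that root is B.
So the chord is B-D-F#.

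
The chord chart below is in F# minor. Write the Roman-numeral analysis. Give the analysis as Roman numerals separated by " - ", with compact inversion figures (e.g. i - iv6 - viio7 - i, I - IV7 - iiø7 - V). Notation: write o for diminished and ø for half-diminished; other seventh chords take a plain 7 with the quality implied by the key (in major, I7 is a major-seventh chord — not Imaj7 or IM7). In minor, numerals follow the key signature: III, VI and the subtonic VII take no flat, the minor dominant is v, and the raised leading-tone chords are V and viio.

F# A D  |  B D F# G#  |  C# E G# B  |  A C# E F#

VI6 - iiø65 - v7 - i65

F#-A-D: major triad on D = scale degree 6 → VI6.
B-D-F#-G#: half-diminished seventh chord on G# = scale degree 2 → iiø65.
C#-E-G#-B: root C# is the dominant; minor seventh chord there is v7.
A-C#-E-F#: root F# is the tonic; minor seventh chord there is i65.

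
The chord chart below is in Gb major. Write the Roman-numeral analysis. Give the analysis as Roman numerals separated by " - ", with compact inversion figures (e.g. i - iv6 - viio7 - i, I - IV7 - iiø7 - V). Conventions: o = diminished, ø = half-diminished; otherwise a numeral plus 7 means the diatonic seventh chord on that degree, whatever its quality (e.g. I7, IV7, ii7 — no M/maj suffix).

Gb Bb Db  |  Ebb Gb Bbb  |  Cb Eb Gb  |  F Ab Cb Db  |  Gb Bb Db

I - bVI - IV - V65 - I

Gb-Bb-Db has root Gb, degree 1 in Gb major, so I.
Ebb-Gb-Bbb: Ebb with this quality isn't in the key; it's bVI, borrowed from the parallel minor.
Cb-Eb-Gb: major triad on Cb = scale degree 4 → IV.
F-Ab-Cb-Db: root Db is the dominant; dominant seventh chord there is V65.
Gb-Bb-Db: major triad on Gb = scale degree 1 → I.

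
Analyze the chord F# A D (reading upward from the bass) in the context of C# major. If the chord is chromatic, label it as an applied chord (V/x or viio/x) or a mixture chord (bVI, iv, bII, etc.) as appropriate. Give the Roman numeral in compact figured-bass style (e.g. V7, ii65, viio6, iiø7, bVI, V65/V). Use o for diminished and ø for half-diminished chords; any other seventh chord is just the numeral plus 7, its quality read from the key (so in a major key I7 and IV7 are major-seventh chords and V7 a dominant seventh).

bII6

Stacked in thirds the chord is D-F#-A: a major triad on D.
D is the lowered second degree of C# major (diatonic 2 would be D#). This is the Neapolitan sixth — a major triad on the lowered second degree, here in its customary first inversion.
With F# in the bass the chord is in first inversion, so the figured bass is 6.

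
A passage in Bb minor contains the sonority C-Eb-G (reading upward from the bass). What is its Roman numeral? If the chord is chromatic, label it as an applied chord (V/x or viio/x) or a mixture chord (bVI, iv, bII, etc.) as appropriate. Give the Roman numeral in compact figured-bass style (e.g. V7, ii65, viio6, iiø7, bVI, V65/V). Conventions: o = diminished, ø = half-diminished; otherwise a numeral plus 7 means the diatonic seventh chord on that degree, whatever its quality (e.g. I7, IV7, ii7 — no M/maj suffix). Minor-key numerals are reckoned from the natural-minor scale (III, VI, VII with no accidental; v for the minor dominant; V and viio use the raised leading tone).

The pitches C-Eb-G form a minor triad rooted on C.
C is the second degree of Bb minor. This is the minor supertonic, borrowed from the parallel major (the Dorian ii).

ii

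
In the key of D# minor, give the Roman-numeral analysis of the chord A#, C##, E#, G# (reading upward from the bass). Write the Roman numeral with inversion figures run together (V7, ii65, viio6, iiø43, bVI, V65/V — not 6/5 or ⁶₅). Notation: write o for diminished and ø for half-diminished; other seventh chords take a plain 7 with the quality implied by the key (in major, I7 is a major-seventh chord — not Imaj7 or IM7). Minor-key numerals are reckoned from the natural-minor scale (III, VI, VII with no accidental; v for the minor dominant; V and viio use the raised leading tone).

V7

Stacked in thirds the chord is A#-C##-E#-G#: a dominant seventh chord on A#.
A# is scale degree 5 in D# minor, and a dominant seventh chord on that degree is written V7.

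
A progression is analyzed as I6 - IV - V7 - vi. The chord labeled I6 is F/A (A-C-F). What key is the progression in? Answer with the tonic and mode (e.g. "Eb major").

F major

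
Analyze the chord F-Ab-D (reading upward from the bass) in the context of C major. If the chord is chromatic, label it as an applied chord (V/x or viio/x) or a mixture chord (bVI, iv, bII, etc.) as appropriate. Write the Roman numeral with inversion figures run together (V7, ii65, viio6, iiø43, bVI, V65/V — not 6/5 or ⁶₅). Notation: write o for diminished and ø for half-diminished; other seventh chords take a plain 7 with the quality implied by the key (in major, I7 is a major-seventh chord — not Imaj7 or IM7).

iio6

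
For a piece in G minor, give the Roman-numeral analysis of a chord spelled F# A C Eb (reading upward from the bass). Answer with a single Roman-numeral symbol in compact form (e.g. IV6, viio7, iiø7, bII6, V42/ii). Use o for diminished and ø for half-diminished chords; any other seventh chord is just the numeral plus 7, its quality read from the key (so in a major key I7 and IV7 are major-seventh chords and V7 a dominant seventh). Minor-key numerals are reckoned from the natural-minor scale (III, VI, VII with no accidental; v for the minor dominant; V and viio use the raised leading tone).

The pitches F#-A-C-Eb form a fully diminished seventh chord rooted on F#.
F# is scale degree 7 in G minor, and a fully diminished seventh chord on that degree is written viio7.

viio7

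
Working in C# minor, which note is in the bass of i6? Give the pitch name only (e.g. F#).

E

i in C# minor has root C#; the chord is C#-E-G#.
The figure 6 means first inversion — the third is in the bass.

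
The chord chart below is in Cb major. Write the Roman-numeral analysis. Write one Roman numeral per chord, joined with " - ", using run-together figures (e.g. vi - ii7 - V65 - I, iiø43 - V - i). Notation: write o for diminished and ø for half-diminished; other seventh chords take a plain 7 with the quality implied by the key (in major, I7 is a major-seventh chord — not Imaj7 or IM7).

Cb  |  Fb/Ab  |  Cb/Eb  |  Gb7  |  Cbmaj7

Cb: root Cb is the tonic; major triad there is I.
Fb/Ab has root Fb, degree 4 in Cb major, so IV6.
Cb/Eb: major triad on Cb = scale degree 1 → I6.
Gb7: dominant seventh chord on Gb = scale degree 5 → V7.
Cbmaj7: major seventh chord on Cb = scale degree 1 → I7.

I - IV6 - I6 - V7 - I7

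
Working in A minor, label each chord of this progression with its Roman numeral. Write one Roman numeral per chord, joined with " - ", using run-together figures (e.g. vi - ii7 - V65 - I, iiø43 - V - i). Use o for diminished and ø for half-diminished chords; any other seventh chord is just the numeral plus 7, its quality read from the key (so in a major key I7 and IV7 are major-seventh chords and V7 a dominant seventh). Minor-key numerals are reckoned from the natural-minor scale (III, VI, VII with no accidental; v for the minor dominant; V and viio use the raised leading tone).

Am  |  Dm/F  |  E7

i - iv6 - V7

Am: root A is the tonic; minor triad there is i.
Dm/F: root D is the subdominant; minor triad there is iv6.
E7 has root E, degree 5 in A minor, so V7.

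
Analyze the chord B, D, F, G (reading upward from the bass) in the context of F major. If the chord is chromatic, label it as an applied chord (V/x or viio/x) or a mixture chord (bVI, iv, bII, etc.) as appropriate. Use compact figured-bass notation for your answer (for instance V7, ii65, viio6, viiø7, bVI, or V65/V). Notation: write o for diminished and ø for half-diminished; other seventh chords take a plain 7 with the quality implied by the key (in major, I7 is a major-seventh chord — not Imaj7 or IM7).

V65/V

Stacked in thirds the chord is G-B-D-F: a dominant seventh chord on G.
G is not a diatonic chord root with this quality in F major, but it lies a perfect fifth above C (V), so the chord functions as an applied dominant of V.
With B in the bass the chord is in first inversion, so the figured bass is 65.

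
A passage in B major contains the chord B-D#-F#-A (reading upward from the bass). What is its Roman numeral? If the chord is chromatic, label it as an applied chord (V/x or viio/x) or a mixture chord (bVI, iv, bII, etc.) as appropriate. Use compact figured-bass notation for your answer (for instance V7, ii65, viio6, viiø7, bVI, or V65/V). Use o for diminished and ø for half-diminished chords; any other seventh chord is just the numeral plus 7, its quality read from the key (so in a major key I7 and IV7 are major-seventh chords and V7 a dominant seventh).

V7/IV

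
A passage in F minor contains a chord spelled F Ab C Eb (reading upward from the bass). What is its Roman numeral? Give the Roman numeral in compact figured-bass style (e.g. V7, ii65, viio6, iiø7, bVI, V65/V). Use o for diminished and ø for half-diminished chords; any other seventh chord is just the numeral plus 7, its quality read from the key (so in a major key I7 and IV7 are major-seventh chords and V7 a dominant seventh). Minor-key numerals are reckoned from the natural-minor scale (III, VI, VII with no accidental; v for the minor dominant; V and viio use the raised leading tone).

The pitches F-Ab-C-Eb form a minor seventh chord rooted on F.
In F minor, F is the tonic; the diatonic minor seventh chord there is i7.

i7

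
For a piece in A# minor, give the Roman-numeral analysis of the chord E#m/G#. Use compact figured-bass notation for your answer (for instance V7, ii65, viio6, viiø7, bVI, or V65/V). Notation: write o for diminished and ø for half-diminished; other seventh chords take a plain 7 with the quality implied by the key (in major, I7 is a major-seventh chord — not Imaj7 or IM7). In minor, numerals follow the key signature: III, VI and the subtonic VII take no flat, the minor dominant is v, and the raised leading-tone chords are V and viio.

Stacked in thirds the chord is E#-G#-B#: a minor triad on E#.
E# is scale degree 5 in A# minor, and a minor triad on that degree is written v.
With G# in the bass the chord is in first inversion, so the figured bass is 6.

v6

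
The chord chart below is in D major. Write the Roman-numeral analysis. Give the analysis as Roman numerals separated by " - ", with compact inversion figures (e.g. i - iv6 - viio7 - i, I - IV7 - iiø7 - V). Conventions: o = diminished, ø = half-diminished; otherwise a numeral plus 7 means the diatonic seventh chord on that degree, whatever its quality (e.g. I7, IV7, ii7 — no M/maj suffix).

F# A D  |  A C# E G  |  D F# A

F#-A-D: major triad on D = scale degree 1 → I6.
A-C#-E-G: root A is the dominant; dominant seventh chord there is V7.
D-F#-A: root D is the tonic; major triad there is I.

I6 - V7 - I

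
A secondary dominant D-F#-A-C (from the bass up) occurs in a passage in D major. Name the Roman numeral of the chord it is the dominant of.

The chord is a dominant seventh chord on D.
A dominant resolves down a perfect fifth: D → G. In D major, G is scale degree 4, i.e. IV.

IV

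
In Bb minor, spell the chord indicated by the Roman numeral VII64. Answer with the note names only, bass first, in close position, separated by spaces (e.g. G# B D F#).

Eb Ab C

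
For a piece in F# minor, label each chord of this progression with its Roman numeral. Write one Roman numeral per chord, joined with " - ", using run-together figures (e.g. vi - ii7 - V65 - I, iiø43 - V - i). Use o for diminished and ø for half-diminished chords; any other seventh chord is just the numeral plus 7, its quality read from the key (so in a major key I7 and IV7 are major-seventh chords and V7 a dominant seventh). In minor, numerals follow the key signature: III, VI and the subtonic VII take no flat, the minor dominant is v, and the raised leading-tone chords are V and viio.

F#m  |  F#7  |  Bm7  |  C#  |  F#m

F#m: minor triad on F# = scale degree 1 → i.
F#7: chromatic; F# is V of iv, so V7/iv.
Bm7: root B is the subdominant; minor seventh chord there is iv7.
C#: root C# is the dominant; major triad there is V.
F#m: minor triad on F# = scale degree 1 → i.

i - V7/iv - iv7 - V - i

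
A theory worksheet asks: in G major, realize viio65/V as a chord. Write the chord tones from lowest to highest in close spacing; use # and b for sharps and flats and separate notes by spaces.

The slash marks an applied leading-tone chord: viio of V. In G major, V is D, so the leading tone to it is C#, a half step below.
Building a fully diminished seventh chord on C# gives C#-E-G-Bb.
The figured bass 65 indicates first inversion, placing the third (E) in the bass: E-G-Bb-C#.

E G Bb C#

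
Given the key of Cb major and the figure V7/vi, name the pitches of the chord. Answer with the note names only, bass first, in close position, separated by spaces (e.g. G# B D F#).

Eb G Bb Db

The slash means an applied dominant: we want the dominant of vi. In Cb major, vi is Ab minor, and its dominant is built on Eb.
Building a dominant seventh chord on Eb gives Eb-G-Bb-Db.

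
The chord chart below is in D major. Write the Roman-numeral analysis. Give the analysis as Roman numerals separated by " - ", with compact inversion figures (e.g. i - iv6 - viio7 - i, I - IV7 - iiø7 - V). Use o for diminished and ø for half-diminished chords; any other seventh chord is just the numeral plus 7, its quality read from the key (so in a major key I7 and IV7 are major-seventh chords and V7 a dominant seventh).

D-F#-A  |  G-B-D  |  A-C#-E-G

I - IV - V7

D-F#-A: root D is the tonic; major triad there is I.
G-B-D: root G is the subdominant; major triad there is IV.
A-C#-E-G: root A is the dominant; dominant seventh chord there is V7.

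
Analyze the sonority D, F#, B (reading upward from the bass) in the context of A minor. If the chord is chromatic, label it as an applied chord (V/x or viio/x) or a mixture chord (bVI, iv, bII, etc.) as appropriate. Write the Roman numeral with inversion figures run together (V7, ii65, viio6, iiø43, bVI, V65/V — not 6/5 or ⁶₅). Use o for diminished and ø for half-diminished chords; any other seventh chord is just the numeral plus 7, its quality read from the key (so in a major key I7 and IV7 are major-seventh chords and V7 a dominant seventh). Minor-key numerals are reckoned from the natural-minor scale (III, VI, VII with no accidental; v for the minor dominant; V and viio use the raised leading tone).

ii6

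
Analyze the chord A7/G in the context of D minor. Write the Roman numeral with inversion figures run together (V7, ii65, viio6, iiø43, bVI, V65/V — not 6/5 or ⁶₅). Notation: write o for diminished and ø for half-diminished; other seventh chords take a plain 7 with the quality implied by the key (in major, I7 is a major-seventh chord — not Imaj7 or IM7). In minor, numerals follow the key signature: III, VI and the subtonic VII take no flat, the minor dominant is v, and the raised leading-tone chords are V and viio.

Stacked in thirds the chord is A-C#-E-G: a dominant seventh chord on A.
In D minor, A is the dominant; the diatonic dominant seventh chord there is V7.
With G in the bass the chord is in third inversion, so the figured bass is 42.

V42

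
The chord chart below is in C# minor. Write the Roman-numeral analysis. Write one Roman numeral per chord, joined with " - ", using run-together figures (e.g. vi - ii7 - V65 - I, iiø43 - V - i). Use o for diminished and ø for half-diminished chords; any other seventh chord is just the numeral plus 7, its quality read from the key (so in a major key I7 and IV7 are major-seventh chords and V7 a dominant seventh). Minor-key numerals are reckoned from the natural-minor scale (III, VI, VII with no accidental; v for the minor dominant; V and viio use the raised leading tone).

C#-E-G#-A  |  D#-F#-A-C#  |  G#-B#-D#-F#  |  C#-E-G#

VI65 - iiø7 - V7 - i

C#-E-G#-A: major seventh chord on A = scale degree 6 → VI65.
D#-F#-A-C#: half-diminished seventh chord on D# = scale degree 2 → iiø7.
G#-B#-D#-F#: dominant seventh chord on G# = scale degree 5 → V7.
C#-E-G#: root C# is the tonic; minor triad there is i.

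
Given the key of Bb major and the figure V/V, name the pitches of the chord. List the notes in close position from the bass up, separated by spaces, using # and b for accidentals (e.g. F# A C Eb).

C E G

V/V is a secondary dominant — the dominant triad of V. V in Bb major is F, so the applied chord's root is C, a perfect fifth above.
Building a major triad on C gives C-E-G.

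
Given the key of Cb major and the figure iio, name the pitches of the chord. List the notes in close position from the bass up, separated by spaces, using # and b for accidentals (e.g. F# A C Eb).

iio is the diminished supertonic triad, borrowed from the parallel minor. In Cb major that root is Db.
So the chord is Db-Fb-Abb, a diminished triad.

Db Fb Abb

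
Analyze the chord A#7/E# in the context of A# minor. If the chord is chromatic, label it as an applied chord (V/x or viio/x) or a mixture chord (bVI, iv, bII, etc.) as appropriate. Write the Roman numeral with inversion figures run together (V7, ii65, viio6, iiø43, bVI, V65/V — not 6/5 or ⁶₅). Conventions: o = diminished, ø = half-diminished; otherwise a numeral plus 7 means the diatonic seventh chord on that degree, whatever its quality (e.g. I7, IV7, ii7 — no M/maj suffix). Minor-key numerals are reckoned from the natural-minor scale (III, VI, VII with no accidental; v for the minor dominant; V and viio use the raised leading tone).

Stacked in thirds the chord is A#-C##-E#-G#: a dominant seventh chord on A#.
A# is not a diatonic chord root with this quality in A# minor, but it lies a perfect fifth above D# (iv), so the chord functions as an applied dominant of iv.
With E# in the bass the chord is in second inversion, so the figured bass is 43.

V43/iv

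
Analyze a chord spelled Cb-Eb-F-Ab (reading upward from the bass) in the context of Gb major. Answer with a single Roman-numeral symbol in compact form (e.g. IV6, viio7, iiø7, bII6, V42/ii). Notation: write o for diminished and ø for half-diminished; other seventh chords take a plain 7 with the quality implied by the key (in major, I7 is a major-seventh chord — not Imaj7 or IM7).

The pitches F-Ab-Cb-Eb form a half-diminished seventh chord rooted on F.
In Gb major, F is the leading tone; the diatonic half-diminished seventh chord there is viiø7.
With Cb in the bass the chord is in second inversion, so the figured bass is 43.

viiø43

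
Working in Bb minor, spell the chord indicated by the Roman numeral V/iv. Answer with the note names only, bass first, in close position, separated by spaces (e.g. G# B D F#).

V/iv is a secondary dominant — the dominant triad of iv. iv in Bb minor is Eb, so the applied chord's root is Bb, a perfect fifth above.
Building a major triad on Bb gives Bb-D-F.

Bb D F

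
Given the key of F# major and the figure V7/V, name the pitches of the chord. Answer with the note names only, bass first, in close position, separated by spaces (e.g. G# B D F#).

G# B# D# F#

The slash means an applied dominant: we want the dominant of V. In F# major, V is C# major, and its dominant is built on G#.
Building a dominant seventh chord on G# gives G#-B#-D#-F#.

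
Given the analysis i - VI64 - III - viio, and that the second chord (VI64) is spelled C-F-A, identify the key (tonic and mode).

A minor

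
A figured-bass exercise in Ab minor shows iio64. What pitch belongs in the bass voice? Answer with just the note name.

iio in Ab minor has root Bb; the chord is Bb-Db-Fb.
The figure 64 means second inversion — the fifth is in the bass.

Fb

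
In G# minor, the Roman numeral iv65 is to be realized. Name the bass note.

E

iv in G# minor has root C#; the chord is C#-E-G#-B.
The figure 65 means first inversion — the third is in the bass.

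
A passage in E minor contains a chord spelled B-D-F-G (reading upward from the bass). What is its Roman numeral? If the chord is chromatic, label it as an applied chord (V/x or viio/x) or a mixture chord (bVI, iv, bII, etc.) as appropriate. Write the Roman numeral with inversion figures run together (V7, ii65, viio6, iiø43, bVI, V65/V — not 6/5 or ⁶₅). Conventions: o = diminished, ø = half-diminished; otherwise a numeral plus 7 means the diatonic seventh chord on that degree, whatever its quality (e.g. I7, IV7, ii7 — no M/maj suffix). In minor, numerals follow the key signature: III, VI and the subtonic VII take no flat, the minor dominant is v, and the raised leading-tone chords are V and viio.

The pitches G-B-D-F form a dominant seventh chord rooted on G.
G is not a diatonic chord root with this quality in E minor, but it lies a perfect fifth above C (VI), so the chord functions as an applied dominant of VI.
With B in the bass the chord is in first inversion, so the figured bass is 65.

V65/VI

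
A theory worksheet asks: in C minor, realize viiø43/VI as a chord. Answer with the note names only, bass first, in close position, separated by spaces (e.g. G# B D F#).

Db F G Bb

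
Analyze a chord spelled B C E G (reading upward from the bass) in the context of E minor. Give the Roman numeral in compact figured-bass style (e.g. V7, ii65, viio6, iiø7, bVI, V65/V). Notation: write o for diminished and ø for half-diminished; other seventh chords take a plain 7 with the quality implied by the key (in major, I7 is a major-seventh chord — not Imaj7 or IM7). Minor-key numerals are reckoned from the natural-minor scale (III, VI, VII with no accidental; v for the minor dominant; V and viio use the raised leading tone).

Stacked in thirds the chord is C-E-G-B: a major seventh chord on C.
In E minor, C is the submediant; the diatonic major seventh chord there is VI7.
With B in the bass the chord is in third inversion, so the figured bass is 42.

VI42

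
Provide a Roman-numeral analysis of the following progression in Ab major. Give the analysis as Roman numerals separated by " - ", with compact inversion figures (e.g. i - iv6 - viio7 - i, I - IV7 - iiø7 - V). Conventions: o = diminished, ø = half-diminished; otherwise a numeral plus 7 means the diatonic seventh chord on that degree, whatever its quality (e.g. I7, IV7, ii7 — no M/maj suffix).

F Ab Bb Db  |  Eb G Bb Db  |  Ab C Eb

F-Ab-Bb-Db has root Bb, degree 2 in Ab major, so ii43.
Eb-G-Bb-Db: root Eb is the dominant; dominant seventh chord there is V7.
Ab-C-Eb has root Ab, degree 1 in Ab major, so I.

ii43 - V7 - I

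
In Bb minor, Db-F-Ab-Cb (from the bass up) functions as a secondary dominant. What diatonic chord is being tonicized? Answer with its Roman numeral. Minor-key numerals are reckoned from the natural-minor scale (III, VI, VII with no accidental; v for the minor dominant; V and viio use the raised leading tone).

VI

The chord is a dominant seventh chord on Db.
A dominant resolves down a perfect fifth: Db → Gb. In Bb minor, Gb is scale degree 6, i.e. VI.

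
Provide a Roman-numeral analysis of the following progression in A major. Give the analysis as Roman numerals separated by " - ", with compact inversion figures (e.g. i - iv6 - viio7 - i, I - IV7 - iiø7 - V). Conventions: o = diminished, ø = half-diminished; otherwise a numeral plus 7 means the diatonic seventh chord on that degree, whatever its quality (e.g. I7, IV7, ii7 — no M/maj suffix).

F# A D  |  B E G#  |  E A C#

F#-A-D: root D is the subdominant; major triad there is IV6.
B-E-G#: root E is the dominant; major triad there is V64.
E-A-C#: root A is the tonic; major triad there is I64.

IV6 - V64 - I64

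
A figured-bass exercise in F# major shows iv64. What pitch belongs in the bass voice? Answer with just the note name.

F#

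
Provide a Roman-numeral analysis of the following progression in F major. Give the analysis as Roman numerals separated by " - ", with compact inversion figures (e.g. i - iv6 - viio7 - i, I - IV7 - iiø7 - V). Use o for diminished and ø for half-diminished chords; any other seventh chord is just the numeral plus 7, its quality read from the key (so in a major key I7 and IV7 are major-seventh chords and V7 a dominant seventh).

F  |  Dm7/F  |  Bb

I - vi65 - IV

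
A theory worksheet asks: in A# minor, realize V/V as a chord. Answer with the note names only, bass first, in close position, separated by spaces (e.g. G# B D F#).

V/V is a secondary dominant — the dominant triad of V. V in A# minor is E#, so the applied chord's root is B#, a perfect fifth above.
Building a major triad on B# gives B#-D##-F##.

B# D## F##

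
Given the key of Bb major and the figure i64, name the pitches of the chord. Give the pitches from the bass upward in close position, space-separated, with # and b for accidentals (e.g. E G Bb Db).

i64 is the minor tonic, borrowed from the parallel minor. In Bb major that root is Bb.
So the chord is Bb-Db-F.
The figured bass 64 indicates second inversion, placing the fifth (F) in the bass: F-Bb-Db.

F Bb Db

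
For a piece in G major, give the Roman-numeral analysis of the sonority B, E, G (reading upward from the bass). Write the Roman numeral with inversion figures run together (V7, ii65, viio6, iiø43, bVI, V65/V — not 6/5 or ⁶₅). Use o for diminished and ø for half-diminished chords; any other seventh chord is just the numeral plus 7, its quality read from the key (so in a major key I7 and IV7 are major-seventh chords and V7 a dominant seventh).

vi64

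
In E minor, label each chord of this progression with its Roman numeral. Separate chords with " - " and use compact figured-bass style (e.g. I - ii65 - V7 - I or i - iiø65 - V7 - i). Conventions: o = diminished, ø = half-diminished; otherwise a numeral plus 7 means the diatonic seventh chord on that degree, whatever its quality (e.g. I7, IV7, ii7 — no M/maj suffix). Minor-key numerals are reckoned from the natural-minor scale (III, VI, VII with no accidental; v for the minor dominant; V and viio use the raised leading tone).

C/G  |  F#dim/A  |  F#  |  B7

VI64 - iio6 - V/V - V7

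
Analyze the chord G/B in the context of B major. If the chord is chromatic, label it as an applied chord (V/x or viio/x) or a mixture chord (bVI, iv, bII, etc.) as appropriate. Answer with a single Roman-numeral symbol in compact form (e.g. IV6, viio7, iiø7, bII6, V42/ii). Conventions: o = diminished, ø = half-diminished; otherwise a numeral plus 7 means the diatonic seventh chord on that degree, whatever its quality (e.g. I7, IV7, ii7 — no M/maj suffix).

Stacked in thirds the chord is G-B-D: a major triad on G.
G is the lowered sixth degree of B major (diatonic 6 would be G#). This is a major triad on the lowered sixth degree, borrowed from the parallel minor.
With B in the bass the chord is in first inversion, so the figured bass is 6.

bVI6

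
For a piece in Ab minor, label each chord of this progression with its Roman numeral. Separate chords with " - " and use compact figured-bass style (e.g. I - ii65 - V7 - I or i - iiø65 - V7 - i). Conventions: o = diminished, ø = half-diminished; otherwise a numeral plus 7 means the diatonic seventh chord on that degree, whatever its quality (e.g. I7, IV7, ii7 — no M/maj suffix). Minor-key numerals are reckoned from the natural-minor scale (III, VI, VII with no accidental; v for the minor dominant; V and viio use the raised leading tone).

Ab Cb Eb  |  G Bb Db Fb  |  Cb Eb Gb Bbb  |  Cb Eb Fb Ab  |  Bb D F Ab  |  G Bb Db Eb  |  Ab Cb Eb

Ab-Cb-Eb: minor triad on Ab = scale degree 1 → i.
G-Bb-Db-Fb: fully diminished seventh chord on G = scale degree 7 → viio7.
Cb-Eb-Gb-Bbb: a dominant seventh chord on Cb, the applied dominant of VI → V7/VI.
Cb-Eb-Fb-Ab: root Fb is the submediant; major seventh chord there is VI43.
Bb-D-F-Ab: a dominant seventh chord on Bb, the applied dominant of V → V7/V.
G-Bb-Db-Eb: dominant seventh chord on Eb = scale degree 5 → V65.
Ab-Cb-Eb has root Ab, degree 1 in Ab minor, so i.

i - viio7 - V7/VI - VI43 - V7/V - V65 - i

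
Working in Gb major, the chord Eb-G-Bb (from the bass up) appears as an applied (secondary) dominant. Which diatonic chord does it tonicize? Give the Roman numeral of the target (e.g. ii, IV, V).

ii

The chord is a major triad on Eb.
A dominant resolves down a perfect fifth: Eb → Ab. In Gb major, Ab is scale degree 2, i.e. ii.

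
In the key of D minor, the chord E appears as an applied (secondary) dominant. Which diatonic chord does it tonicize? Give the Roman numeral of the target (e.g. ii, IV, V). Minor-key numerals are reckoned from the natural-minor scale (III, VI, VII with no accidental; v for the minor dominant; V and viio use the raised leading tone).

The chord is a major triad on E.
A dominant resolves down a perfect fifth: E → A. In D minor, A is scale degree 5, i.e. V.

V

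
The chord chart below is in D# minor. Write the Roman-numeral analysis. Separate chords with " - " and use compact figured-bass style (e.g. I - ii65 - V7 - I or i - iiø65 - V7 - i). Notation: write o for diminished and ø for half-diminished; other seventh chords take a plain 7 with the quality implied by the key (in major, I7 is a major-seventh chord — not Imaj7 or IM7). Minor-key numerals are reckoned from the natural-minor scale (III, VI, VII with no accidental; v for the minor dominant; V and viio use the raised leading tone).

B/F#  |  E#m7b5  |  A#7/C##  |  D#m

VI64 - iiø7 - V65 - i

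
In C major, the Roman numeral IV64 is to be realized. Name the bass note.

IV in C major has root F; the chord is F-A-C.
The figure 64 means second inversion — the fifth is in the bass.

C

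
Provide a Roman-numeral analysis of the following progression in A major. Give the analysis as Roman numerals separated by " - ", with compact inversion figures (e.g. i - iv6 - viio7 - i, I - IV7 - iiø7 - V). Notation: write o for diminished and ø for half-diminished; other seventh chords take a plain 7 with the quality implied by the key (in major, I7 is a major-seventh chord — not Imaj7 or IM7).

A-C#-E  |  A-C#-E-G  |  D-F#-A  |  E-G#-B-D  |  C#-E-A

I - V7/IV - IV - V7 - I6

A-C#-E: root A is the tonic; major triad there is I.
A-C#-E-G is the secondary dominant of IV (dominant seventh chord on A): V7/IV.
D-F#-A has root D, degree 4 in A major, so IV.
E-G#-B-D: root E is the dominant; dominant seventh chord there is V7.
C#-E-A: major triad on A = scale degree 1 → I6.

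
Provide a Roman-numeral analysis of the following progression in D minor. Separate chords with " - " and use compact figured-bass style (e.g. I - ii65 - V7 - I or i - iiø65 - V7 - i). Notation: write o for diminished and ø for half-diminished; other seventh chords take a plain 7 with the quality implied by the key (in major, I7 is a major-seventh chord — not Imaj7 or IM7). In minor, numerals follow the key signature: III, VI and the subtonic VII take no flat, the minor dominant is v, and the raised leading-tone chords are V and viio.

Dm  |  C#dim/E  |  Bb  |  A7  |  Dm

Dm: root D is the tonic; minor triad there is i.
C#dim/E has root C#, degree 7 in D minor, so viio6.
Bb: major triad on Bb = scale degree 6 → VI.
A7: dominant seventh chord on A = scale degree 5 → V7.
Dm: root D is the tonic; minor triad there is i.

i - viio6 - VI - V7 - i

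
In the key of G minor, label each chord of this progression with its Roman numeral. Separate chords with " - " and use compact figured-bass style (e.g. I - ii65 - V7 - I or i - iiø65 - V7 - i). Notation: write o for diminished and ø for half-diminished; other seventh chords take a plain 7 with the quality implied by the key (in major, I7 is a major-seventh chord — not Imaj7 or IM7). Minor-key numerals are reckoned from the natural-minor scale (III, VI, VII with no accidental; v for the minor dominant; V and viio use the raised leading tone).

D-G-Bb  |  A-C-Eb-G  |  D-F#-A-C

i64 - iiø7 - V7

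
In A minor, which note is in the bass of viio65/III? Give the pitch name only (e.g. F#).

D

The applied chord viio65/III is rooted on B: B-D-F-Ab.
The figure 65 means first inversion — the third is in the bass.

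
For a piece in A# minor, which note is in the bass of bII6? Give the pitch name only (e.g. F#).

D#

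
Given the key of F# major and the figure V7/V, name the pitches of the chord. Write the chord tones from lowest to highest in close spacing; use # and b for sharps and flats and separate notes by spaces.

G# B# D# F#

V7/V is a secondary dominant — the dominant seventh of V. V in F# major is C#, so the applied chord's root is G#, a perfect fifth above.
Building a dominant seventh chord on G# gives G#-B#-D#-F#.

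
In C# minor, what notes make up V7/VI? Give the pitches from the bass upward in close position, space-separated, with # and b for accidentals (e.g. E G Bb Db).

V7/VI is a secondary dominant — the dominant seventh of VI. VI in C# minor is A, so the applied chord's root is E, a perfect fifth above.
Building a dominant seventh chord on E gives E-G#-B-D.

E G# B D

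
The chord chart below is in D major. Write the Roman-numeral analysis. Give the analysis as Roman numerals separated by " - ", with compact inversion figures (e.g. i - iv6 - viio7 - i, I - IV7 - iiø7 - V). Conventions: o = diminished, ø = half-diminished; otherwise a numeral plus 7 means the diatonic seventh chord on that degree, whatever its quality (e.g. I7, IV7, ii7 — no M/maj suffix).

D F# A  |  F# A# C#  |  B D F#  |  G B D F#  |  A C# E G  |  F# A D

D-F#-A: major triad on D = scale degree 1 → I.
F#-A#-C#: a major triad on F#, the applied dominant of vi → V/vi.
B-D-F#: minor triad on B = scale degree 6 → vi.
G-B-D-F#: major seventh chord on G = scale degree 4 → IV7.
A-C#-E-G: root A is the dominant; dominant seventh chord there is V7.
F#-A-D has root D, degree 1 in D major, so I6.

I - V/vi - vi - IV7 - V7 - I6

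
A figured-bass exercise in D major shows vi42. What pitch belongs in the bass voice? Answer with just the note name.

A

vi in D major has root B; the chord is B-D-F#-A.
The figure 42 means third inversion — the seventh is in the bass.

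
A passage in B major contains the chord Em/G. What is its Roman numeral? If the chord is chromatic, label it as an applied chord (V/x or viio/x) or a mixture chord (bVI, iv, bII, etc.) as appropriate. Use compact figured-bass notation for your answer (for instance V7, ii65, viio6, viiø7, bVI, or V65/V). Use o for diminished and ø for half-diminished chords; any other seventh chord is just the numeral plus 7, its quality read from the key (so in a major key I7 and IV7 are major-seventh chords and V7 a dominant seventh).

Stacked in thirds the chord is E-G-B: a minor triad on E.
E is the fourth degree of B major. This is the minor subdominant, borrowed from the parallel minor.
With G in the bass the chord is in first inversion, so the figured bass is 6.

iv6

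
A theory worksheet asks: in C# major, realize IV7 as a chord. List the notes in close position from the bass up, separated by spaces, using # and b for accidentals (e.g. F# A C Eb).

F# A# C# E#

The numeral's case and figure indicate a major seventh chord. In C# major its root, the fourth degree, is F#.
Stacking thirds from F# gives F#-A#-C#-E#.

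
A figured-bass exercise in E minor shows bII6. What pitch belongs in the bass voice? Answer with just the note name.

A

bII in E minor has root F; the chord is F-A-C.
The figure 6 means first inversion — the third is in the bass.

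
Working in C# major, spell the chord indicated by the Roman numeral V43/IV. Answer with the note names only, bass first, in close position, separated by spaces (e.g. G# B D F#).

G# B C# E#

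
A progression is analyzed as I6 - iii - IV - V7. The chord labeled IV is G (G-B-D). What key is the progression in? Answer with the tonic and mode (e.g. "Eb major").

D major

The anchor chord is a major triad on G, labeled IV.
If G is scale degree 4 and the mode makes that degree carry a major triad, the tonic is D and the mode is major.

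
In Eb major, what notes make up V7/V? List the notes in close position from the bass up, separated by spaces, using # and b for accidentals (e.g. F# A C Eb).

F A C Eb

V7/V is a secondary dominant — the dominant seventh of V. V in Eb major is Bb, so the applied chord's root is F, a perfect fifth above.
Building a dominant seventh chord on F gives F-A-C-Eb.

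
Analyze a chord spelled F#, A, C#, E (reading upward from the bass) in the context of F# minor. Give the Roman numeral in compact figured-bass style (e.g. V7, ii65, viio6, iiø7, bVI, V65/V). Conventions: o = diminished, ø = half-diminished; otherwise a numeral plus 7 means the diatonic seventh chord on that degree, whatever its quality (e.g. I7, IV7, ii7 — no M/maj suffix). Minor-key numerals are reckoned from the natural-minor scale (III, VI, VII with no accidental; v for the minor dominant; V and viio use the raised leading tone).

i7

The pitches F#-A-C#-E form a minor seventh chord rooted on F#.
In F# minor, F# is the tonic; the diatonic minor seventh chord there is i7.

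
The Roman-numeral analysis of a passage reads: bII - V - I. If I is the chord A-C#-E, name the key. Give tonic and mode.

A major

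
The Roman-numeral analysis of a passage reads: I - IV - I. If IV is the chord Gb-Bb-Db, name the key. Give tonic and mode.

The chord Gb is a major triad rooted on Gb; its label is IV.
If Gb is scale degree 4 and the mode makes that degree carry a major triad, the tonic is Db and the mode is major.

Db major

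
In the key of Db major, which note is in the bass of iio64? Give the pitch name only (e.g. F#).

Bbb

iio in Db major has root Eb; the chord is Eb-Gb-Bbb.
The figure 64 means second inversion — the fifth is in the bass.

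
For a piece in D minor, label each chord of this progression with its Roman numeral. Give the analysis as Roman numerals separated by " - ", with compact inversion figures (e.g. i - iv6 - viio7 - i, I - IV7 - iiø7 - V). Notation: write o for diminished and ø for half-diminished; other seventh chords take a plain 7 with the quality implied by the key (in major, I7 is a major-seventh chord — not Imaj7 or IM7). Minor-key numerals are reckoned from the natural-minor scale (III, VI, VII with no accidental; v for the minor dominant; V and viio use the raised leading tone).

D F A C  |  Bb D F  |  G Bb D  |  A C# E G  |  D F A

i7 - VI - iv - V7 - i

D-F-A-C: minor seventh chord on D = scale degree 1 → i7.
Bb-D-F: root Bb is the submediant; major triad there is VI.
G-Bb-D: minor triad on G = scale degree 4 → iv.
A-C#-E-G has root A, degree 5 in D minor, so V7.
D-F-A: root D is the tonic; minor triad there is i.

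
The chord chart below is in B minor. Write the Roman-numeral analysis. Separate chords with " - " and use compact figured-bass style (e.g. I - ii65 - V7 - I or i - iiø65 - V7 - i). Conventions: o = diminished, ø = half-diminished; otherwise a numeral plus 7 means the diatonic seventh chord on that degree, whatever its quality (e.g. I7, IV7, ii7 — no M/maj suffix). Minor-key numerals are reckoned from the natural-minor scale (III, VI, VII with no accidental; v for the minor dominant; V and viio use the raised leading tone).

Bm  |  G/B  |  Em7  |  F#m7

i - VI6 - iv7 - v7

Bm: minor triad on B = scale degree 1 → i.
G/B has root G, degree 6 in B minor, so VI6.
Em7: minor seventh chord on E = scale degree 4 → iv7.
F#m7: root F# is the dominant; minor seventh chord there is v7.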